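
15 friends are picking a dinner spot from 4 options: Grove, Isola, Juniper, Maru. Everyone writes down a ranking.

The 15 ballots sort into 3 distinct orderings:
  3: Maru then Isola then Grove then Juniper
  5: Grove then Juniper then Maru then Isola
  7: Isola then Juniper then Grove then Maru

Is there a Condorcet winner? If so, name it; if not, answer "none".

Check each pair by majority over 15 ballots:
Grove vs Isola: 5 to 10, Isola.
Grove vs Juniper: 8 to 7, Grove.
Grove vs Maru: Grove preferred on 5+7 = 12 ballots; Grove wins 12–3.
Isola vs Juniper: 3+7 = 10 for Isola, 5 for Juniper — Isola by 10–5.
Isola vs Maru: Isola is ranked higher on 7 ballots, Maru on 8. Maru wins 8–7.
Juniper vs Maru: 12 to 3, Juniper.
No restaurant is unbeaten: Grove loses to Isola; Isola loses to Maru; Juniper loses to Grove; Maru loses to Grove. In particular Grove → Maru → Isola → Grove is a majority cycle — no Condorcet winner exists.

none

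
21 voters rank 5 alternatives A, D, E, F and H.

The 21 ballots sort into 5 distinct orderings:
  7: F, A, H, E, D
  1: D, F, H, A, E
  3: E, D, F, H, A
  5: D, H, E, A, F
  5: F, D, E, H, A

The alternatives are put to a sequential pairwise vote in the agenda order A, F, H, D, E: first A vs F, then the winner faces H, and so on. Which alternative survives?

F

Round 1: A vs F — 5–16, F advances.
Round 2: F vs H — 16–5, F advances.
Round 3: F vs D — 12–9, F advances.
Round 4: F vs E — 13–8, F advances.
F survives the agenda.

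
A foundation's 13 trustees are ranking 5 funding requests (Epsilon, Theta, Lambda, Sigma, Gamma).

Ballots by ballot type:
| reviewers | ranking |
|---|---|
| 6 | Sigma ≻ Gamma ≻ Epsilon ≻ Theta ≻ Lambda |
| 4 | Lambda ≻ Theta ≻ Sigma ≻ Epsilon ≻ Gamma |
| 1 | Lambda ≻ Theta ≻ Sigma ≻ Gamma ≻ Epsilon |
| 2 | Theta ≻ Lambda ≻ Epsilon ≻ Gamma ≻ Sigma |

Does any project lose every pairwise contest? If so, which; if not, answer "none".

Epsilon

Head-to-head results (13 reviewers):
Epsilon vs Theta: Theta wins 7–6.
Epsilon vs Lambda: Epsilon is ranked higher on 6 ballots, Lambda on 7. Lambda wins 7–6.
Epsilon vs Sigma: 2 for Epsilon, 11 for Sigma — Sigma by 11–2.
Epsilon vs Gamma: Epsilon preferred on 4+2 = 6 ballots; Gamma wins 7–6.
Theta vs Lambda: 8 to 5, Theta.
Theta–Sigma: Theta 7–6.
Theta vs Gamma: 7 to 6, Theta.
Lambda vs Sigma: 7 to 6, Lambda.
Lambda vs Gamma: Lambda preferred on 4+1+2 = 7 ballots; Lambda wins 7–6.
Sigma–Gamma: Sigma 11–2.
Epsilon loses to every other project — it is the Condorcet loser.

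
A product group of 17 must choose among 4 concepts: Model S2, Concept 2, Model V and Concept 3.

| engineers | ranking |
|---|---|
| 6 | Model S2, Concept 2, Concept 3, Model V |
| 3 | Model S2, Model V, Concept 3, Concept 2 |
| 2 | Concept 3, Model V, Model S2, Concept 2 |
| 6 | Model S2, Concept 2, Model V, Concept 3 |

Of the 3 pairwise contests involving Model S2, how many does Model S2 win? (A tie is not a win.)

Model S2 against each rival (17 engineers):
Model S2 vs Concept 2: Model S2 is ranked higher on 6+3+2+6 = 17 ballots, Concept 2 on 0. Model S2 wins 17–0.
Model S2–Model V: Model S2 15–2.
Model S2–Concept 3: Model S2 15–2.
Model S2 beats Concept 2, Model V, Concept 3 — 3 pairwise wins.

3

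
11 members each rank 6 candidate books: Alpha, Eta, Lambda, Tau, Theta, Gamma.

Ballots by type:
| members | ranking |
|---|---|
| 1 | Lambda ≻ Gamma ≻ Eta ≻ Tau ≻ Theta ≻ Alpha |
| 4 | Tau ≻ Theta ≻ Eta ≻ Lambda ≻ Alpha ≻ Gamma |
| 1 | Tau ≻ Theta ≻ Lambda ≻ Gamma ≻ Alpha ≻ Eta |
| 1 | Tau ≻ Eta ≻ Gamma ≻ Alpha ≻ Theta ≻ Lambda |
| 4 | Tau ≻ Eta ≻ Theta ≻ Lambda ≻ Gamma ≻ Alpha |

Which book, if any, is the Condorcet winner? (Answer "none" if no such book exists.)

Tau

Head-to-head results (11 members):
Alpha vs Eta: 1 for Alpha, 10 for Eta — Eta by 10–1.
Alpha vs Lambda: 1 to 10, Lambda.
Alpha vs Tau: Alpha preferred on 0 ballots; Tau wins 11–0.
Alpha vs Theta: 1 to 10, Theta.
Alpha vs Gamma: 4 to 7, Gamma.
Eta vs Lambda: Eta preferred on 4+1+4 = 9 ballots; Eta wins 9–2.
Eta vs Tau: 1 for Eta, 10 for Tau — Tau by 10–1.
Eta vs Theta: 6 to 5, Eta.
Eta vs Gamma: Eta preferred on 4+1+4 = 9 ballots; Eta wins 9–2.
Lambda vs Tau: Lambda preferred on 1 ballot; Tau wins 10–1.
Lambda vs Theta: Lambda preferred on 1 ballot; Theta wins 10–1.
Lambda vs Gamma: 10 to 1, Lambda.
Tau vs Theta: Tau preferred on 1+4+1+1+4 = 11 ballots; Tau wins 11–0.
Tau vs Gamma: 4+1+1+4 = 10 for Tau, 1 for Gamma — Tau by 10–1.
Theta vs Gamma: Theta preferred on 4+1+4 = 9 ballots; Theta wins 9–2.
Tau beats each of Alpha, Eta, Lambda, Theta, Gamma — Tau is the Condorcet winner.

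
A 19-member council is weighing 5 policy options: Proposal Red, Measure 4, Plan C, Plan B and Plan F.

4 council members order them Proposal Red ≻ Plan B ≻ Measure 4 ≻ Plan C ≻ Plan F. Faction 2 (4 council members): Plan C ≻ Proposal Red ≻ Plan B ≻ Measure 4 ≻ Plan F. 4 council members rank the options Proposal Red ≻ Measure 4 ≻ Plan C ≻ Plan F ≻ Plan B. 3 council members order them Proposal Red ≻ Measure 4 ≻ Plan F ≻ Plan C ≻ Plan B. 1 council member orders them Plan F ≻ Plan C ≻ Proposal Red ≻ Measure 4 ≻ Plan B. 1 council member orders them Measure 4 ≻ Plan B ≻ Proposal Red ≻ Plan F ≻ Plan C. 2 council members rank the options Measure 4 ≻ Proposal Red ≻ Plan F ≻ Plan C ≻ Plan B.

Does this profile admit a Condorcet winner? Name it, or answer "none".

Proposal Red

Head-to-head results (19 council members):
Proposal Red vs Measure 4: Proposal Red, 16–3.
Proposal Red vs Plan C: Proposal Red, 14–5.
Proposal Red vs Plan B: Proposal Red wins 18–1.
Proposal Red vs Plan F: Proposal Red, 18–1.
Measure 4 vs Plan C: Measure 4, 14–5.
Measure 4 vs Plan B: Measure 4 wins 11–8.
Measure 4 vs Plan F: 4+4+4+3+1+2 = 18 for Measure 4, 1 for Plan F — Measure 4 by 18–1.
Plan C vs Plan B: 14 to 5, Plan C.
Plan C vs Plan F: Plan C wins 12–7.
Plan B–Plan F: Plan F 10–9.
Proposal Red beats each of Measure 4, Plan C, Plan B, Plan F — Proposal Red is the Condorcet winner.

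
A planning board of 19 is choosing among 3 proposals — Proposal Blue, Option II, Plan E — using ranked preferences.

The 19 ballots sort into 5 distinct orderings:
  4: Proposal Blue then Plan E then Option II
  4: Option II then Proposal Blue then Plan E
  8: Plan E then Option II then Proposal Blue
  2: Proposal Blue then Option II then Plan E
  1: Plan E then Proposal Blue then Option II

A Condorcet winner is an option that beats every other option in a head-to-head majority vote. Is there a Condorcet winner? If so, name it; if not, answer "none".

none

Pairwise majorities:
Proposal Blue vs Option II: 4+2+1 = 7 for Proposal Blue, 12 for Option II — Option II by 12–7.
Proposal Blue vs Plan E: 4+4+2 = 10 for Proposal Blue, 9 for Plan E — Proposal Blue by 10–9.
Option II vs Plan E: Option II preferred on 4+2 = 6 ballots; Plan E wins 13–6.
No option is unbeaten: Proposal Blue loses to Option II; Option II loses to Plan E; Plan E loses to Proposal Blue. In particular Proposal Blue → Plan E → Option II → Proposal Blue is a majority cycle — no Condorcet winner exists.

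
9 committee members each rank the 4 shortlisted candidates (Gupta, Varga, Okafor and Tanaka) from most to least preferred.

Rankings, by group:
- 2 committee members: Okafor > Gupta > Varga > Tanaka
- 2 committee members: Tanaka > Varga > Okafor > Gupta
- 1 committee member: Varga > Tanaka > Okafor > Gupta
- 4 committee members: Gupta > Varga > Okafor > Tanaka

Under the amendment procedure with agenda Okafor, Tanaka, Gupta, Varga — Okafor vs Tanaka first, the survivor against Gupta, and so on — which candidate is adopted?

Round 1: Okafor vs Tanaka — 6–3, Okafor advances.
Round 2: Okafor vs Gupta — 5–4, Okafor advances.
Round 3: Okafor vs Varga — 2–7, Varga advances.
Varga survives the agenda.

Varga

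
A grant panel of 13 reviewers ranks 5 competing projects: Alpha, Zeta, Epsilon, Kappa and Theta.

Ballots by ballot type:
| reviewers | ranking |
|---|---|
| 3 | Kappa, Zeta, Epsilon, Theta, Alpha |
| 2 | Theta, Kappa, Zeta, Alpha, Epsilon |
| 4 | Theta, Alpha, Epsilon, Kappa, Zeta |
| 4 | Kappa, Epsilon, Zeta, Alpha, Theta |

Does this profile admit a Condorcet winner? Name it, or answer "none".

Head-to-head results (13 reviewers):
Alpha vs Zeta: Alpha preferred on 4 ballots; Zeta wins 9–4.
Alpha vs Epsilon: 2+4 = 6 for Alpha, 7 for Epsilon — Epsilon by 7–6.
Alpha vs Kappa: 4 for Alpha, 9 for Kappa — Kappa by 9–4.
Alpha vs Theta: 4 to 9, Theta.
Zeta vs Epsilon: Zeta preferred on 3+2 = 5 ballots; Epsilon wins 8–5.
Zeta vs Kappa: 0 to 13, Kappa.
Zeta vs Theta: 7 to 6, Zeta.
Epsilon vs Kappa: 4 for Epsilon, 9 for Kappa — Kappa by 9–4.
Epsilon vs Theta: Epsilon is ranked higher on 3+4 = 7 ballots, Theta on 6. Epsilon wins 7–6.
Kappa vs Theta: 7 to 6, Kappa.
Kappa defeats every rival head-to-head and is the Condorcet winner.

Kappa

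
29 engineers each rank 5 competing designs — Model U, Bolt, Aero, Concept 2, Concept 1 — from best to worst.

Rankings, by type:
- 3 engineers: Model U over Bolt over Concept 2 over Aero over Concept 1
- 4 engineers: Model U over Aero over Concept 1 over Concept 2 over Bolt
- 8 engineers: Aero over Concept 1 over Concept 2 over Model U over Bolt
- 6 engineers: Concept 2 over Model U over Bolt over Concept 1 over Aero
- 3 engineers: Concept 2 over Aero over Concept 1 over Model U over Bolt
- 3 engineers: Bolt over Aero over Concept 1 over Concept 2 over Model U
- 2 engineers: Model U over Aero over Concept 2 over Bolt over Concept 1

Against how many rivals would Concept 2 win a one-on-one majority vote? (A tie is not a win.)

2

Concept 2 against each rival (29 engineers):
Concept 2–Model U: Concept 2 20–9.
Concept 2 vs Bolt: Concept 2 preferred on 4+8+6+3+2 = 23 ballots; Concept 2 wins 23–6.
Concept 2 vs Aero: Aero, 17–12.
Concept 2 vs Concept 1: Concept 1, 15–14.
Concept 2 beats Model U, Bolt; loses to Aero, Concept 1 — 2 pairwise wins.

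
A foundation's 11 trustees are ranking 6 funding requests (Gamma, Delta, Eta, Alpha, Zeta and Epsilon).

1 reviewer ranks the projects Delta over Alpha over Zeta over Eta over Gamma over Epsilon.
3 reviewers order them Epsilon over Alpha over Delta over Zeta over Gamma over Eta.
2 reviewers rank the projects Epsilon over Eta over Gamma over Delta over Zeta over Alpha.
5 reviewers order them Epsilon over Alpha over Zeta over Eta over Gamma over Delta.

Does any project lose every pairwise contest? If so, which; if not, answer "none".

Pairwise majorities:
Gamma–Delta: Gamma 7–4.
Gamma vs Eta: Eta wins 8–3.
Gamma vs Alpha: 2 to 9, Alpha.
Gamma vs Zeta: Gamma preferred on 2 ballots; Zeta wins 9–2.
Gamma vs Epsilon: Gamma preferred on 1 ballot; Epsilon wins 10–1.
Delta vs Eta: 1+3 = 4 for Delta, 7 for Eta — Eta by 7–4.
Delta vs Alpha: Delta is ranked higher on 1+2 = 3 ballots, Alpha on 8. Alpha wins 8–3.
Delta–Zeta: Delta 6–5.
Delta vs Epsilon: Epsilon wins 10–1.
Eta vs Alpha: 2 for Eta, 9 for Alpha — Alpha by 9–2.
Eta vs Zeta: Zeta, 9–2.
Eta vs Epsilon: Epsilon wins 10–1.
Alpha vs Zeta: Alpha, 9–2.
Alpha vs Epsilon: Epsilon, 10–1.
Zeta vs Epsilon: Epsilon wins 10–1.
No project is winless: Gamma beats Delta; Delta beats Zeta; Eta beats Gamma; Alpha beats Gamma; Zeta beats Gamma; Epsilon beats Gamma. There is no Condorcet loser.

none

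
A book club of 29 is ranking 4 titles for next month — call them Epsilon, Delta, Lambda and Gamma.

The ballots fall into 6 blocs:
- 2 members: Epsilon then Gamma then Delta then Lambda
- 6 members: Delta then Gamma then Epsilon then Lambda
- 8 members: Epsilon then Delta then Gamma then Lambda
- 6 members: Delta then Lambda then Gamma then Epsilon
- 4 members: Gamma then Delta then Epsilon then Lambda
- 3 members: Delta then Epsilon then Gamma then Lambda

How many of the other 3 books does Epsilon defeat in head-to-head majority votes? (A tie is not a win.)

Epsilon against each rival (29 members):
Epsilon vs Delta: Epsilon preferred on 2+8 = 10 ballots; Delta wins 19–10.
Epsilon vs Lambda: 2+6+8+4+3 = 23 for Epsilon, 6 for Lambda — Epsilon by 23–6.
Epsilon vs Gamma: Epsilon preferred on 2+8+3 = 13 ballots; Gamma wins 16–13.
Epsilon beats Lambda; loses to Delta, Gamma — 1 pairwise win.

1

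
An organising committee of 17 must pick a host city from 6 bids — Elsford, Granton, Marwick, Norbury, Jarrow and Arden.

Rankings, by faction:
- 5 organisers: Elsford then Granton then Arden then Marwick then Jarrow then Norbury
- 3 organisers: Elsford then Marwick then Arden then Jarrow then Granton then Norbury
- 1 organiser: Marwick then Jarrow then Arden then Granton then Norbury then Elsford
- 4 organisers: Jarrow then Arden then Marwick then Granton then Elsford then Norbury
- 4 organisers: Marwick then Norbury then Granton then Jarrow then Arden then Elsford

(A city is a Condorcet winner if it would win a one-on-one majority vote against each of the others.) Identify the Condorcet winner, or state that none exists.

none

Check each pair by majority over 17 ballots:
Elsford vs Granton: Elsford is ranked higher on 5+3 = 8 ballots, Granton on 9. Granton wins 9–8.
Elsford vs Marwick: Elsford preferred on 5+3 = 8 ballots; Marwick wins 9–8.
Elsford vs Norbury: Elsford preferred on 5+3+4 = 12 ballots; Elsford wins 12–5.
Elsford vs Jarrow: Elsford is ranked higher on 5+3 = 8 ballots, Jarrow on 9. Jarrow wins 9–8.
Elsford vs Arden: Elsford preferred on 5+3 = 8 ballots; Arden wins 9–8.
Granton vs Marwick: 5 to 12, Marwick.
Granton vs Norbury: Granton is ranked higher on 5+3+1+4 = 13 ballots, Norbury on 4. Granton wins 13–4.
Granton vs Jarrow: Granton preferred on 5+4 = 9 ballots; Granton wins 9–8.
Granton vs Arden: Granton preferred on 5+4 = 9 ballots; Granton wins 9–8.
Marwick vs Norbury: 17 to 0, Marwick.
Marwick vs Jarrow: Marwick preferred on 5+3+1+4 = 13 ballots; Marwick wins 13–4.
Marwick vs Arden: Marwick preferred on 3+1+4 = 8 ballots; Arden wins 9–8.
Norbury vs Jarrow: 4 for Norbury, 13 for Jarrow — Jarrow by 13–4.
Norbury vs Arden: Norbury is ranked higher on 4 ballots, Arden on 13. Arden wins 13–4.
Jarrow vs Arden: Jarrow preferred on 1+4+4 = 9 ballots; Jarrow wins 9–8.
Each city drops at least one matchup (Elsford loses to Granton; Granton loses to Marwick; Marwick loses to Arden; Norbury loses to Elsford; Jarrow loses to Granton; Arden loses to Granton); the cycle Granton beats Arden beats Marwick beats Granton rules out a Condorcet winner.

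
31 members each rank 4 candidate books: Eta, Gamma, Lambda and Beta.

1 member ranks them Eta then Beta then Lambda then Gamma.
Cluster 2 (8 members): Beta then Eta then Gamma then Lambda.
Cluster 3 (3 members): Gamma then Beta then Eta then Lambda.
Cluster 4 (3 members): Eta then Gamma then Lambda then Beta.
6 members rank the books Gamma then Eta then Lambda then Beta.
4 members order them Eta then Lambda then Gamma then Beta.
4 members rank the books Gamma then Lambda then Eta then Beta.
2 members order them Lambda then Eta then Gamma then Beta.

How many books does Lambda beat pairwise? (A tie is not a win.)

Lambda against each rival (31 members):
Lambda vs Eta: Lambda is ranked higher on 4+2 = 6 ballots, Eta on 25. Eta wins 25–6.
Lambda vs Gamma: Lambda preferred on 1+4+2 = 7 ballots; Gamma wins 24–7.
Lambda vs Beta: Lambda is ranked higher on 3+6+4+4+2 = 19 ballots, Beta on 12. Lambda wins 19–12.
Lambda beats Beta; loses to Eta, Gamma — 1 pairwise win.

1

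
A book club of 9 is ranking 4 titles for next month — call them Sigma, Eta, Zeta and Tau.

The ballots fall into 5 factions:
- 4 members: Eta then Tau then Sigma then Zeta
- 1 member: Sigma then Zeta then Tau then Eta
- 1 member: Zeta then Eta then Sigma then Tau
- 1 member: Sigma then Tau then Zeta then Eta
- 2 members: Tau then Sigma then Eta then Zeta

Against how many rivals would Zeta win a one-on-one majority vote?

Zeta against each rival (9 members):
Zeta vs Sigma: 1 to 8, Sigma.
Zeta vs Eta: Zeta preferred on 1+1+1 = 3 ballots; Eta wins 6–3.
Zeta vs Tau: 2 to 7, Tau.
Zeta beats no one; loses to Sigma, Eta, Tau — 0 pairwise wins.

0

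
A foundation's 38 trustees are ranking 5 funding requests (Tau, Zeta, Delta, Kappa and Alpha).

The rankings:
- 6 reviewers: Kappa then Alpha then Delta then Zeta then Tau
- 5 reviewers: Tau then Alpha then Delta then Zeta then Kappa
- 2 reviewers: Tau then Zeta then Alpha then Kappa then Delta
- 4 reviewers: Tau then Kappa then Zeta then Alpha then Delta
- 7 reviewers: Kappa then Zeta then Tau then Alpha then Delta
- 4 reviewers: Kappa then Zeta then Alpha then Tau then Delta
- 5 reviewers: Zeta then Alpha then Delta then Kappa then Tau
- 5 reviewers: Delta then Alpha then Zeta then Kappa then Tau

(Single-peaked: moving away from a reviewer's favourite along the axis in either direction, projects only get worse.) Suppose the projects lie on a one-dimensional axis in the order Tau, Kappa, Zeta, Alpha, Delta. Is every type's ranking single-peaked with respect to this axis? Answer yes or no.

Axis positions: Tau=1, Kappa=2, Zeta=3, Alpha=4, Delta=5.
Type 1: ranking walks positions 2-4-5-3-1; Alpha is ranked above Zeta even though Zeta lies between Alpha and the peak Kappa on the axis — preferences dip and rise again. Not single-peaked.
Type 2: ranking walks positions 1-4-5-3-2; Alpha is ranked above Kappa even though Kappa lies between Alpha and the peak Tau on the axis — preferences dip and rise again. Not single-peaked.
Type 3: ranking walks positions 1-3-4-2-5; Zeta is ranked above Kappa even though Kappa lies between Zeta and the peak Tau on the axis — preferences dip and rise again. Not single-peaked.
Type 4 (peak Tau at position 1): ranking walks positions 1-2-3-4-5, expanding outward from the peak — single-peaked.
Type 5 (peak Kappa at position 2): ranking walks positions 2-3-1-4-5, expanding outward from the peak — single-peaked.
Type 6 (peak Kappa at position 2): ranking walks positions 2-3-4-1-5, expanding outward from the peak — single-peaked.
Type 7 (peak Zeta at position 3): ranking walks positions 3-4-5-2-1, expanding outward from the peak — single-peaked.
Type 8 (peak Delta at position 5): ranking walks positions 5-4-3-2-1, expanding outward from the peak — single-peaked.
Type 1 violates single-peakedness, so the profile is not single-peaked on this axis.

no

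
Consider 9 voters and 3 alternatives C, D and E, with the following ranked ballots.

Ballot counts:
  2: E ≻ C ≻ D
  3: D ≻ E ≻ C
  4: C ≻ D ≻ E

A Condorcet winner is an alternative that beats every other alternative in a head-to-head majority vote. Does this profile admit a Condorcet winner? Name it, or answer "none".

Check each pair by majority over 9 ballots:
C vs D: 6 to 3, C.
C vs E: C is ranked higher on 4 ballots, E on 5. E wins 5–4.
D vs E: 7 to 2, D.
Every alternative loses at least once (C loses to E; D loses to C; E loses to D). The majority relation contains the cycle C → D → E → C, so there is no Condorcet winner.

none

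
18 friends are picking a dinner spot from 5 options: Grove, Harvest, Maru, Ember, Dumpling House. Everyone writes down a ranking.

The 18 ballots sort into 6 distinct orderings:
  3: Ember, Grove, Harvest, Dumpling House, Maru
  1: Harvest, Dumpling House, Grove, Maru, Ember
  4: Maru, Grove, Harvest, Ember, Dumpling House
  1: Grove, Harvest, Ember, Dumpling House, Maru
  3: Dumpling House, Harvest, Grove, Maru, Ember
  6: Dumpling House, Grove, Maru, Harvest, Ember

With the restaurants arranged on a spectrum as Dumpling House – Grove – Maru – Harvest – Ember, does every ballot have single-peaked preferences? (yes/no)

no

Axis positions: Dumpling House=1, Grove=2, Maru=3, Harvest=4, Ember=5.
Faction 1: ranking walks positions 5-2-4-1-3; Grove is ranked above Harvest even though Harvest lies between Grove and the peak Ember on the axis — preferences dip and rise again. Not single-peaked.
Faction 2: ranking walks positions 4-1-2-3-5; Dumpling House is ranked above Maru even though Maru lies between Dumpling House and the peak Harvest on the axis — preferences dip and rise again. Not single-peaked.
Faction 3 (peak Maru at position 3): ranking walks positions 3-2-4-5-1, expanding outward from the peak — single-peaked.
Faction 4: ranking walks positions 2-4-5-1-3; Harvest is ranked above Maru even though Maru lies between Harvest and the peak Grove on the axis — preferences dip and rise again. Not single-peaked.
Faction 5: ranking walks positions 1-4-2-3-5; Harvest is ranked above Grove even though Grove lies between Harvest and the peak Dumpling House on the axis — preferences dip and rise again. Not single-peaked.
Faction 6 (peak Dumpling House at position 1): ranking walks positions 1-2-3-4-5, expanding outward from the peak — single-peaked.
Faction 1 violates single-peakedness, so the profile is not single-peaked on this axis.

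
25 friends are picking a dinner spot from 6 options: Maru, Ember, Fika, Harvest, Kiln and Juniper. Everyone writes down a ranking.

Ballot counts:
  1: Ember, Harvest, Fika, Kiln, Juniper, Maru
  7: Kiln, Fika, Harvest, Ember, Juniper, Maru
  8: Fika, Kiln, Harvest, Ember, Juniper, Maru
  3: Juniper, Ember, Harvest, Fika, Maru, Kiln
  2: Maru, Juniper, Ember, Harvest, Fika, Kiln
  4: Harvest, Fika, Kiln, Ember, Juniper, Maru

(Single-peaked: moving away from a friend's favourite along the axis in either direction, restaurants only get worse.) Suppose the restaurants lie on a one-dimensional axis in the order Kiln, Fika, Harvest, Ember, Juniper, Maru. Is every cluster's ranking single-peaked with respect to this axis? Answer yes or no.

yes

Axis positions: Kiln=1, Fika=2, Harvest=3, Ember=4, Juniper=5, Maru=6.
Cluster 1 (peak Ember at position 4): ranking walks positions 4-3-2-1-5-6, expanding outward from the peak — single-peaked.
Cluster 2 (peak Kiln at position 1): ranking walks positions 1-2-3-4-5-6, expanding outward from the peak — single-peaked.
Cluster 3 (peak Fika at position 2): ranking walks positions 2-1-3-4-5-6, expanding outward from the peak — single-peaked.
Cluster 4 (peak Juniper at position 5): ranking walks positions 5-4-3-2-6-1, expanding outward from the peak — single-peaked.
Cluster 5 (peak Maru at position 6): ranking walks positions 6-5-4-3-2-1, expanding outward from the peak — single-peaked.
Cluster 6 (peak Harvest at position 3): ranking walks positions 3-2-1-4-5-6, expanding outward from the peak — single-peaked.
Every ranking is single-peaked on this axis.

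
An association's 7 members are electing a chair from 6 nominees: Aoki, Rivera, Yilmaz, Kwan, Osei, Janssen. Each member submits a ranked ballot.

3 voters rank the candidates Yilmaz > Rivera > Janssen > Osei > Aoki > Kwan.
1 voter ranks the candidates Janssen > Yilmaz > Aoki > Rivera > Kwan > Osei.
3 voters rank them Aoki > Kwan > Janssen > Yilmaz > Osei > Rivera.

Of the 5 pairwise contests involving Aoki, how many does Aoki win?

Aoki against each rival (7 voters):
Aoki vs Rivera: Aoki is ranked higher on 1+3 = 4 ballots, Rivera on 3. Aoki wins 4–3.
Aoki–Yilmaz: Yilmaz 4–3.
Aoki vs Kwan: 7 to 0, Aoki.
Aoki vs Osei: Aoki wins 4–3.
Aoki vs Janssen: 3 for Aoki, 4 for Janssen — Janssen by 4–3.
Aoki beats Rivera, Kwan, Osei; loses to Yilmaz, Janssen — 3 pairwise wins.

3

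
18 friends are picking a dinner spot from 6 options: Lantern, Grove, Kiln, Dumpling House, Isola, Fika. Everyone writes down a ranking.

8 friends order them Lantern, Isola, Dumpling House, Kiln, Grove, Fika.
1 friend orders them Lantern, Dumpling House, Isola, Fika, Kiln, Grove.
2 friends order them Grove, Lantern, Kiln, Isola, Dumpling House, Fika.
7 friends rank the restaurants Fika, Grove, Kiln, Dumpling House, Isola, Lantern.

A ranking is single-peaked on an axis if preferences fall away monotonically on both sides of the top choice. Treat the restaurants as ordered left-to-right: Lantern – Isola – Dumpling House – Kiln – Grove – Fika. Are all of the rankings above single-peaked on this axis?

no

Axis positions: Lantern=1, Isola=2, Dumpling House=3, Kiln=4, Grove=5, Fika=6.
Ballot type 1 (peak Lantern at position 1): ranking walks positions 1-2-3-4-5-6, expanding outward from the peak — single-peaked.
Ballot type 2: ranking walks positions 1-3-2-6-4-5; Dumpling House is ranked above Isola even though Isola lies between Dumpling House and the peak Lantern on the axis — preferences dip and rise again. Not single-peaked.
Ballot type 3: ranking walks positions 5-1-4-2-3-6; Lantern is ranked above Kiln even though Kiln lies between Lantern and the peak Grove on the axis — preferences dip and rise again. Not single-peaked.
Ballot type 4 (peak Fika at position 6): ranking walks positions 6-5-4-3-2-1, expanding outward from the peak — single-peaked.
Ballot type 2 violates single-peakedness, so the profile is not single-peaked on this axis.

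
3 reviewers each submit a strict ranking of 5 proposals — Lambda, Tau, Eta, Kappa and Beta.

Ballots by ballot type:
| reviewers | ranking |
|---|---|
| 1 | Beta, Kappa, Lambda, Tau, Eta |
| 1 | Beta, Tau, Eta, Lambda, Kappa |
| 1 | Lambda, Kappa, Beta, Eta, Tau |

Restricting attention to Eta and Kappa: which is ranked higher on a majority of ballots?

Ballots ranking Eta above Kappa: 1.
Ballots ranking Kappa above Eta: 3 − 1 = 2.
Kappa wins the head-to-head 2–1.

Kappa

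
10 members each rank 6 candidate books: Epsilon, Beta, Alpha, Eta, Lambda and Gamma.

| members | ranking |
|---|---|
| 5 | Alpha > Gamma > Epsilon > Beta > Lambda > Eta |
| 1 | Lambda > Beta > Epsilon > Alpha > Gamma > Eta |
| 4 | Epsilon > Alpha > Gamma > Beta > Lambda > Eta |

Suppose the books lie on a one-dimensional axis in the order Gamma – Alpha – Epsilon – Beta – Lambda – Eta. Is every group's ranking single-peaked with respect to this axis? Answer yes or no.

Axis positions: Gamma=1, Alpha=2, Epsilon=3, Beta=4, Lambda=5, Eta=6.
Group 1 (peak Alpha at position 2): ranking walks positions 2-1-3-4-5-6, expanding outward from the peak — single-peaked.
Group 2 (peak Lambda at position 5): ranking walks positions 5-4-3-2-1-6, expanding outward from the peak — single-peaked.
Group 3 (peak Epsilon at position 3): ranking walks positions 3-2-1-4-5-6, expanding outward from the peak — single-peaked.
Every ranking is single-peaked on this axis.

yes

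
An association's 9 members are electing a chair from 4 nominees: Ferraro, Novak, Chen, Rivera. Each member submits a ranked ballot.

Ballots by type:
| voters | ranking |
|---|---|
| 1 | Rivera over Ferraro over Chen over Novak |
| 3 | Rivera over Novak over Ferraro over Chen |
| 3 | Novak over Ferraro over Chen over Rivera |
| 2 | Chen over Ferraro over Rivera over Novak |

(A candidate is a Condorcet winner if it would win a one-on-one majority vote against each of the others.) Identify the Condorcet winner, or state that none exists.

none

Pairwise majorities:
Ferraro vs Novak: Ferraro preferred on 1+2 = 3 ballots; Novak wins 6–3.
Ferraro vs Chen: Ferraro is ranked higher on 1+3+3 = 7 ballots, Chen on 2. Ferraro wins 7–2.
Ferraro–Rivera: Ferraro 5–4.
Novak vs Chen: Novak, 6–3.
Novak vs Rivera: Rivera, 6–3.
Chen vs Rivera: Chen is ranked higher on 3+2 = 5 ballots, Rivera on 4. Chen wins 5–4.
Every candidate loses at least once (Ferraro loses to Novak; Novak loses to Rivera; Chen loses to Ferraro; Rivera loses to Ferraro). The majority relation contains the cycle Ferraro beats Rivera beats Novak beats Ferraro, so there is no Condorcet winner.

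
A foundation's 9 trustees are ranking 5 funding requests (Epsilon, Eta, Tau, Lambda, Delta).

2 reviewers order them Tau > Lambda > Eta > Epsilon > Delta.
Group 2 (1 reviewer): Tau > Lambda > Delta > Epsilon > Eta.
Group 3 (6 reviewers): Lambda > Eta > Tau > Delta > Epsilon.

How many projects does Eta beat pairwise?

Eta against each rival (9 reviewers):
Eta–Epsilon: Eta 8–1.
Eta–Tau: Eta 6–3.
Eta vs Lambda: 0 to 9, Lambda.
Eta vs Delta: Eta preferred on 2+6 = 8 ballots; Eta wins 8–1.
Eta beats Epsilon, Tau, Delta; loses to Lambda — 3 pairwise wins.

3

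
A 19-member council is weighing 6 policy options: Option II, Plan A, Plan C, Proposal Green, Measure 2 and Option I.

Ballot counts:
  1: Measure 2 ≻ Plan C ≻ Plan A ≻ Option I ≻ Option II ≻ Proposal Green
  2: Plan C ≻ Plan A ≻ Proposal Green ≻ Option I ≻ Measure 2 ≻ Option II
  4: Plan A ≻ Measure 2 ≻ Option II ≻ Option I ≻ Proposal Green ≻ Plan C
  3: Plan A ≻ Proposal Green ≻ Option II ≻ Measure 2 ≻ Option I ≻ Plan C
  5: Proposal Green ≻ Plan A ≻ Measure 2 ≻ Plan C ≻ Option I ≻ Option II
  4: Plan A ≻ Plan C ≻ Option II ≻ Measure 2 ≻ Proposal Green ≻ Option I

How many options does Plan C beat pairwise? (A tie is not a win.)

2

Plan C against each rival (19 council members):
Plan C vs Option II: 12 to 7, Plan C.
Plan C vs Plan A: Plan A, 16–3.
Plan C vs Proposal Green: Proposal Green wins 12–7.
Plan C vs Measure 2: Measure 2, 13–6.
Plan C vs Option I: Plan C is ranked higher on 1+2+5+4 = 12 ballots, Option I on 7. Plan C wins 12–7.
Plan C beats Option II, Option I; loses to Plan A, Proposal Green, Measure 2 — 2 pairwise wins.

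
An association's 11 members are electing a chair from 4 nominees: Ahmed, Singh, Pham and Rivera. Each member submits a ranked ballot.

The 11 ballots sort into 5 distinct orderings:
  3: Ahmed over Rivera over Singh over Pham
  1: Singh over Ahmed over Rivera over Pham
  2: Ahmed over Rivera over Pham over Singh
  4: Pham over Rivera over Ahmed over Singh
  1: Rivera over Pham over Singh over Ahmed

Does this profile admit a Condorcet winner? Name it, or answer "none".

Ahmed

Pairwise majorities:
Ahmed–Singh: Ahmed 9–2.
Ahmed vs Pham: Ahmed, 6–5.
Ahmed vs Rivera: Ahmed, 6–5.
Singh vs Pham: Pham, 7–4.
Singh vs Rivera: Rivera, 10–1.
Pham–Rivera: Rivera 7–4.
Ahmed beats each of Singh, Pham, Rivera — Ahmed is the Condorcet winner.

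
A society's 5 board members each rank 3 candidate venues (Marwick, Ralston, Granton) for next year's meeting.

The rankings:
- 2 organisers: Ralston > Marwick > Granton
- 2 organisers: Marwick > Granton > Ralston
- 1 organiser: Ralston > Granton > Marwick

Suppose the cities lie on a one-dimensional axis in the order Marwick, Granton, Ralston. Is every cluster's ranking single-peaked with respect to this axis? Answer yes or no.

Axis positions: Marwick=1, Granton=2, Ralston=3.
Cluster 1: ranking walks positions 3-1-2; Marwick is ranked above Granton even though Granton lies between Marwick and the peak Ralston on the axis — preferences dip and rise again. Not single-peaked.
Cluster 2 (peak Marwick at position 1): ranking walks positions 1-2-3, expanding outward from the peak — single-peaked.
Cluster 3 (peak Ralston at position 3): ranking walks positions 3-2-1, expanding outward from the peak — single-peaked.
Cluster 1 violates single-peakedness, so the profile is not single-peaked on this axis.

no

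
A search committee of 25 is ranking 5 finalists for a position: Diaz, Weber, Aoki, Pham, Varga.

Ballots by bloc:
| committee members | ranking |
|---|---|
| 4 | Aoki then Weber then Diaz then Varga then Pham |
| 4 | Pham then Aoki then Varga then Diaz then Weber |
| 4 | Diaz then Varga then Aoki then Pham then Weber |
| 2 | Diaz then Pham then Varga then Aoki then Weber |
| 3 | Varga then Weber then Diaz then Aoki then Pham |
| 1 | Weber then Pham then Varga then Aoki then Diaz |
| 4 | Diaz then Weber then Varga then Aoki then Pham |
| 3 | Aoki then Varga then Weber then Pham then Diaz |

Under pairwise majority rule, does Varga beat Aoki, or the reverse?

Ballots ranking Varga above Aoki: 4 + 2 + 3 + 1 + 4 = 14.
Ballots ranking Aoki above Varga: 25 − 14 = 11.
Varga wins the head-to-head 14–11.

Varga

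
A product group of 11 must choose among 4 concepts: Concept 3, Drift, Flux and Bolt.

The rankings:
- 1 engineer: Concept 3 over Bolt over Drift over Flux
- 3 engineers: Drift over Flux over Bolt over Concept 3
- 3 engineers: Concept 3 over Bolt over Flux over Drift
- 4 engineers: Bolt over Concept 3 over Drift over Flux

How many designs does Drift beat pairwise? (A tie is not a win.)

1

Drift against each rival (11 engineers):
Drift vs Concept 3: Concept 3 wins 8–3.
Drift vs Flux: 8 to 3, Drift.
Drift vs Bolt: Drift preferred on 3 ballots; Bolt wins 8–3.
Drift beats Flux; loses to Concept 3, Bolt — 1 pairwise win.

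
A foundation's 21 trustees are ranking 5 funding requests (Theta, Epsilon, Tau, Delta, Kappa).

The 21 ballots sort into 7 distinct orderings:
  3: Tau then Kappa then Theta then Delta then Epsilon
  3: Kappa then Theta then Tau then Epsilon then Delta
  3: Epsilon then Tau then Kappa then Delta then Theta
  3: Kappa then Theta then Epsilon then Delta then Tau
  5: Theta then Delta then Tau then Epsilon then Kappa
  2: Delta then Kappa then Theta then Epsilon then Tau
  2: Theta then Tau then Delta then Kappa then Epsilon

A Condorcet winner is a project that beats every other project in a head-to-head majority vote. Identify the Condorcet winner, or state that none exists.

none

Head-to-head results (21 reviewers):
Theta vs Epsilon: 3+3+3+5+2+2 = 18 for Theta, 3 for Epsilon — Theta by 18–3.
Theta vs Tau: 15 to 6, Theta.
Theta vs Delta: Theta preferred on 3+3+3+5+2 = 16 ballots; Theta wins 16–5.
Theta vs Kappa: Theta is ranked higher on 5+2 = 7 ballots, Kappa on 14. Kappa wins 14–7.
Epsilon vs Tau: Epsilon is ranked higher on 3+3+2 = 8 ballots, Tau on 13. Tau wins 13–8.
Epsilon vs Delta: 9 to 12, Delta.
Epsilon vs Kappa: Epsilon is ranked higher on 3+5 = 8 ballots, Kappa on 13. Kappa wins 13–8.
Tau vs Delta: 3+3+3+2 = 11 for Tau, 10 for Delta — Tau by 11–10.
Tau vs Kappa: Tau is ranked higher on 3+3+5+2 = 13 ballots, Kappa on 8. Tau wins 13–8.
Delta vs Kappa: Delta is ranked higher on 5+2+2 = 9 ballots, Kappa on 12. Kappa wins 12–9.
No project is unbeaten: Theta loses to Kappa; Epsilon loses to Theta; Tau loses to Theta; Delta loses to Theta; Kappa loses to Tau. In particular Theta → Tau → Kappa → Theta is a majority cycle — no Condorcet winner exists.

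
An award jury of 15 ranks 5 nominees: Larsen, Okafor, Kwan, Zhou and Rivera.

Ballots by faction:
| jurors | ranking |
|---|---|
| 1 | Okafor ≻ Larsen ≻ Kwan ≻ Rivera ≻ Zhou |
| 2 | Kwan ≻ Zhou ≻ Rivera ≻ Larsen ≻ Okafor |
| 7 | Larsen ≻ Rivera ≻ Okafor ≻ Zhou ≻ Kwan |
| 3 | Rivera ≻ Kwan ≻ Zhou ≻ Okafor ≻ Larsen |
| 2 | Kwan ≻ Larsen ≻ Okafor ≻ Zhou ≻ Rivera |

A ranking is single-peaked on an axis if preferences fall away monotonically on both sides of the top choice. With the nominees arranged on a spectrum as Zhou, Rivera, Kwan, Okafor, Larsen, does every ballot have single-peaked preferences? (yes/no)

Axis positions: Zhou=1, Rivera=2, Kwan=3, Okafor=4, Larsen=5.
Faction 1 (peak Okafor at position 4): ranking walks positions 4-5-3-2-1, expanding outward from the peak — single-peaked.
Faction 2: ranking walks positions 3-1-2-5-4; Zhou is ranked above Rivera even though Rivera lies between Zhou and the peak Kwan on the axis — preferences dip and rise again. Not single-peaked.
Faction 3: ranking walks positions 5-2-4-1-3; Rivera is ranked above Okafor even though Okafor lies between Rivera and the peak Larsen on the axis — preferences dip and rise again. Not single-peaked.
Faction 4 (peak Rivera at position 2): ranking walks positions 2-3-1-4-5, expanding outward from the peak — single-peaked.
Faction 5: ranking walks positions 3-5-4-1-2; Larsen is ranked above Okafor even though Okafor lies between Larsen and the peak Kwan on the axis — preferences dip and rise again. Not single-peaked.
Faction 2 violates single-peakedness, so the profile is not single-peaked on this axis.

no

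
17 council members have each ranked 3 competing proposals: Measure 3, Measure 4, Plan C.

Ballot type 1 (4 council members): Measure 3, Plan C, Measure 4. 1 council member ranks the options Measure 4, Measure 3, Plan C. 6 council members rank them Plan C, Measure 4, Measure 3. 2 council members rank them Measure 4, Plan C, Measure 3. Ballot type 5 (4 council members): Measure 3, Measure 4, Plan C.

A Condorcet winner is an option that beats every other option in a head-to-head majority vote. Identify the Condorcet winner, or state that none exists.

none

Check each pair by majority over 17 ballots:
Measure 3 vs Measure 4: Measure 4 wins 9–8.
Measure 3–Plan C: Measure 3 9–8.
Measure 4–Plan C: Plan C 10–7.
No option is unbeaten: Measure 3 loses to Measure 4; Measure 4 loses to Plan C; Plan C loses to Measure 3. In particular Measure 3 > Plan C > Measure 4 > Measure 3 is a majority cycle — no Condorcet winner exists.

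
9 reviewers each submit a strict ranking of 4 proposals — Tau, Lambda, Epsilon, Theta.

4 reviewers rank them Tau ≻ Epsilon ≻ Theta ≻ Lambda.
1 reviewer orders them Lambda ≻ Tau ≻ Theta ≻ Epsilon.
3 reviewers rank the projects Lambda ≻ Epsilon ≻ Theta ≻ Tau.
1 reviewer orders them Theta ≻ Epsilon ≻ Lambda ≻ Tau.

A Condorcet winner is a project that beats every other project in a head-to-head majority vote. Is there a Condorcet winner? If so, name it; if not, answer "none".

Head-to-head results (9 reviewers):
Tau vs Lambda: 4 to 5, Lambda.
Tau vs Epsilon: 4+1 = 5 for Tau, 4 for Epsilon — Tau by 5–4.
Tau vs Theta: 5 to 4, Tau.
Lambda vs Epsilon: 1+3 = 4 for Lambda, 5 for Epsilon — Epsilon by 5–4.
Lambda vs Theta: 4 to 5, Theta.
Epsilon vs Theta: 4+3 = 7 for Epsilon, 2 for Theta — Epsilon by 7–2.
Every project loses at least once (Tau loses to Lambda; Lambda loses to Epsilon; Epsilon loses to Tau; Theta loses to Tau). The majority relation contains the cycle Tau > Epsilon > Lambda > Tau, so there is no Condorcet winner.

none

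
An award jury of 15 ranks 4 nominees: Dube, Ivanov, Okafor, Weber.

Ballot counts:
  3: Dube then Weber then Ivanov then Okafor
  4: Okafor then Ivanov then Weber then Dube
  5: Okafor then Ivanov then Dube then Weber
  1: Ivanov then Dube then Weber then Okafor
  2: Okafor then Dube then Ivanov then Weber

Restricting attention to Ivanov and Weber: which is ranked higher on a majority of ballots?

Ballots ranking Ivanov above Weber: 4 + 5 + 1 + 2 = 12.
Ballots ranking Weber above Ivanov: 15 − 12 = 3.
Ivanov wins the head-to-head 12–3.

Ivanov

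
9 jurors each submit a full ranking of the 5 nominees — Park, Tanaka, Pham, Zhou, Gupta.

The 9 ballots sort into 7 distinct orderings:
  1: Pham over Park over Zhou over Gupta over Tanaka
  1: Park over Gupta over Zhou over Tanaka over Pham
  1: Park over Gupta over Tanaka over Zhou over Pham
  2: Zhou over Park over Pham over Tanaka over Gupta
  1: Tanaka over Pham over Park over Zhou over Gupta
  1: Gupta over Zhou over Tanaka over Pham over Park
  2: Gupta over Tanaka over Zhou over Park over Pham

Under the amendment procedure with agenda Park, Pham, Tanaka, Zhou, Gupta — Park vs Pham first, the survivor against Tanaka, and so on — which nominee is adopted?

Gupta

Round 1: Park vs Pham — 6–3, Park advances.
Round 2: Park vs Tanaka — 5–4, Park advances.
Round 3: Park vs Zhou — 4–5, Zhou advances.
Round 4: Zhou vs Gupta — 4–5, Gupta advances.
The agenda winner is Gupta.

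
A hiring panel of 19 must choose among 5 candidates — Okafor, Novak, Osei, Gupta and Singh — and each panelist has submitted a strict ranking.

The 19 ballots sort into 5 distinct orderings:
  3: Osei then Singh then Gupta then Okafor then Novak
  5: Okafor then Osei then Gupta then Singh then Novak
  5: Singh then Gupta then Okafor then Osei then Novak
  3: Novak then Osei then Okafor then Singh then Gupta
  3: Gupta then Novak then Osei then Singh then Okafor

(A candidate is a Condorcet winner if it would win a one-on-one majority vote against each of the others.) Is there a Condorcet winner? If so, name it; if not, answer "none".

none

Head-to-head results (19 committee members):
Okafor vs Novak: 13 to 6, Okafor.
Okafor vs Osei: Okafor is ranked higher on 5+5 = 10 ballots, Osei on 9. Okafor wins 10–9.
Okafor vs Gupta: 8 to 11, Gupta.
Okafor vs Singh: 5+3 = 8 for Okafor, 11 for Singh — Singh by 11–8.
Novak vs Osei: 3+3 = 6 for Novak, 13 for Osei — Osei by 13–6.
Novak vs Gupta: 3 to 16, Gupta.
Novak vs Singh: Novak is ranked higher on 3+3 = 6 ballots, Singh on 13. Singh wins 13–6.
Osei vs Gupta: 11 to 8, Osei.
Osei vs Singh: Osei preferred on 3+5+3+3 = 14 ballots; Osei wins 14–5.
Gupta vs Singh: 8 to 11, Singh.
Each candidate drops at least one matchup (Okafor loses to Gupta; Novak loses to Okafor; Osei loses to Okafor; Gupta loses to Osei; Singh loses to Osei); the cycle Okafor beats Osei beats Gupta beats Okafor rules out a Condorcet winner.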